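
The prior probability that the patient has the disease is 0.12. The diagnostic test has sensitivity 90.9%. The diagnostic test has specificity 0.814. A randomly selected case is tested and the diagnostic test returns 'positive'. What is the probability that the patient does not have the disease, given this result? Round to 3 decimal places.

P(¬H | E) ≈ 0.600

Write H for 'the patient has the disease'. Prior odds H:¬H = 0.12/0.88 = 0.13636. For the 'positive' outcome, the likelihood ratio is 0.909/0.186 = 4.8871.
Posterior odds = 0.13636 × 4.8871 = 0.66642, so P(H|E) = 0.66642/(1+0.66642) = 0.400. Then P(¬H|E) = 1 − 0.400 = 0.600.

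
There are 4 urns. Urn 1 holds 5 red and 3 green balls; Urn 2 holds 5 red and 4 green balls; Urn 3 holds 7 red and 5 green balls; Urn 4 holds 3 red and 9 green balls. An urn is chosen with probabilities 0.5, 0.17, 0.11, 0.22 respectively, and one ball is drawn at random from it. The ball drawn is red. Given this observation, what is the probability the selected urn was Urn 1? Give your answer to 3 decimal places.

Posterior probability ≈ 0.594

P(red|Urn 1) = 0.625; P(red|Urn 2) = 0.5556; P(red|Urn 3) = 0.5833; P(red|Urn 4) = 0.25.
Prior × likelihood for each source: 0.5·0.625=0.3125, 0.17·0.5556=0.09444, 0.11·0.5833=0.06417, 0.22·0.25=0.05500. Summing gives P(red) = 0.52611.
P(Urn 1 | red) = 0.3125 / 0.52611 = 0.594.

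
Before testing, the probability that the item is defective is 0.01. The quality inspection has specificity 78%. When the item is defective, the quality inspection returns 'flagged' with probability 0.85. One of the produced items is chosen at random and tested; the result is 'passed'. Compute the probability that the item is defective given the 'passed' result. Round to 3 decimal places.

Let H be the event that the item is defective. P(H) = 0.01, so P(¬H) = 0.99. With E the 'passed' result, P(E|H) = 0.15 and P(E|¬H) = 0.78.
P(E) = 0.15·0.01 + 0.78·0.99 = 0.0015000 + 0.77220 = 0.77370.
By Bayes' theorem, P(H|E) = 0.0015000 / 0.77370 = 0.002.

P(H | E) ≈ 0.002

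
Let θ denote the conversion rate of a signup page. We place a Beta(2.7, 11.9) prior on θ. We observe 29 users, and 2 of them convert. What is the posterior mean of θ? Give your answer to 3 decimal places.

Posterior mean ≈ 0.108

The binomial likelihood is conjugate to the Beta prior: with 2 successes and 27 failures, the posterior is Beta(2.7+2, 11.9+27) = Beta(4.7, 38.9).
Posterior mean = α/(α+β) = 4.7/43.6 = 0.108.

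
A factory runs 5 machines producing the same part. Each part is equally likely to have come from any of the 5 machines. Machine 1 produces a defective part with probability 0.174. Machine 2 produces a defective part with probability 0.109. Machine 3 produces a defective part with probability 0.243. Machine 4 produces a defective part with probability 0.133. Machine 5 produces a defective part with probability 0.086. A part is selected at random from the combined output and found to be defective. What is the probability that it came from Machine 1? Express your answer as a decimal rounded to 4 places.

P(defective|M1) = 0.174; P(defective|M2) = 0.109; P(defective|M3) = 0.243; P(defective|M4) = 0.133; P(defective|M5) = 0.086.
Prior × likelihood for each source: 0.2·0.174=0.03480, 0.2·0.109=0.02180, 0.2·0.243=0.04860, 0.2·0.133=0.02660, 0.2·0.086=0.01720. Summing gives P(defective) = 0.14900.
P(Machine 1 | defective) = 0.03480 / 0.14900 = 0.2336.

Posterior probability ≈ 0.2336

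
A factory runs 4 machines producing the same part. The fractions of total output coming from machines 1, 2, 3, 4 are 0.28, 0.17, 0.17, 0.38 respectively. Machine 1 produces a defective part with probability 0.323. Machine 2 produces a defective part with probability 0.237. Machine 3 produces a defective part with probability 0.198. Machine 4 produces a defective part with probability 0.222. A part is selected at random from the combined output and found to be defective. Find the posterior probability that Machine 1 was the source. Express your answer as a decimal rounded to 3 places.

Tabulate prior·likelihood by source: [1] prior 0.28, lik 0.323, product 0.09044; [2] prior 0.17, lik 0.237, product 0.04029; [3] prior 0.17, lik 0.198, product 0.03366; [4] prior 0.38, lik 0.222, product 0.08436.
Normalizing constant = 0.24875; the posterior for Machine 1 is its product over the sum, 0.09044/0.24875 = 0.364.

Posterior probability ≈ 0.364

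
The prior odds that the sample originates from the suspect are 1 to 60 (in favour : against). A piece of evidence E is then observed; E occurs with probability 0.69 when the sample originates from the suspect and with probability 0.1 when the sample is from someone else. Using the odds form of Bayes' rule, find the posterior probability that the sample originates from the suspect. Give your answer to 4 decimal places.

Prior odds = 1/60 = 0.016667. In log-odds, ln(0.016667) = -4.0943.
Add log likelihood ratio: ln(6.9000) = 1.9315.
Posterior log-odds = -2.1628, so posterior odds = exp(-2.1628) = 0.11500. Converting, P(H|E) = 0.11500/1.1150 = 0.1031.

Posterior probability ≈ 0.1031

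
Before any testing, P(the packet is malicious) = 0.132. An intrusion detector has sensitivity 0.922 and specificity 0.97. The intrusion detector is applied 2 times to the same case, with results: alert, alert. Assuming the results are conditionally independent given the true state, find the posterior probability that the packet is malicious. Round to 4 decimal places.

Posterior P(H) ≈ 0.9931

Let H be the event that the packet is malicious; start with P(H) = 0.132. P('alert'|H) = 0.922, P('alert'|¬H) = 0.03.
Update on result 1 ('alert'): P(H) ← 0.922·0.1320 / (0.922·0.1320 + 0.03·0.8680) = 0.12170/0.14774 = 0.8237.
Update on result 2 ('alert'): P(H) ← 0.922·0.8237 / (0.922·0.8237 + 0.03·0.1763) = 0.75950/0.76478 = 0.9931.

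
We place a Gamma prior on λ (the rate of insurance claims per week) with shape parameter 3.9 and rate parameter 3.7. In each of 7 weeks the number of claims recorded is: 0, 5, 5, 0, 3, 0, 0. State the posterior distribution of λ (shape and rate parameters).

Posterior: Gamma(shape=16.9, rate=10.7)

Total count ∑xᵢ = 13 over n = 7 weeks.
Gamma is conjugate to the Poisson likelihood: posterior is Gamma(shape = 3.9+13 = 16.9, rate = 3.7+7 = 10.7).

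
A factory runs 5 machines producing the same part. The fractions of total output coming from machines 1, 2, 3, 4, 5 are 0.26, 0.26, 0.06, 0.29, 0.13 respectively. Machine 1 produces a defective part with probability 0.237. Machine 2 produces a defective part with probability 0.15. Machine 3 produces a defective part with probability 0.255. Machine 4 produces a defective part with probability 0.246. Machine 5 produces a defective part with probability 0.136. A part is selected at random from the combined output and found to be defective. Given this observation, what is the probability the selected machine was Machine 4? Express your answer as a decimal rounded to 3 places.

Tabulate prior·likelihood by source: [1] prior 0.26, lik 0.237, product 0.06162; [2] prior 0.26, lik 0.15, product 0.03900; [3] prior 0.06, lik 0.255, product 0.01530; [4] prior 0.29, lik 0.246, product 0.07134; [5] prior 0.13, lik 0.136, product 0.01768.
Normalizing constant = 0.20494; the posterior for Machine 4 is its product over the sum, 0.07134/0.20494 = 0.348.

Posterior probability ≈ 0.348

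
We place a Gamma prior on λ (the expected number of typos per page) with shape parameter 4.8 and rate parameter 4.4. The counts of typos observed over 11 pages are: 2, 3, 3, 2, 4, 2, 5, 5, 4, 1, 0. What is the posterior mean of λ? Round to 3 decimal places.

The Poisson likelihood adds the total count to the shape and the number of exposure periods to the rate. Here ∑xᵢ = 31 and n = 11, so shape 4.8→35.8 and rate 4.4→15.4.
Posterior mean = shape/rate = 35.8/15.4 = 2.325.

Posterior mean ≈ 2.325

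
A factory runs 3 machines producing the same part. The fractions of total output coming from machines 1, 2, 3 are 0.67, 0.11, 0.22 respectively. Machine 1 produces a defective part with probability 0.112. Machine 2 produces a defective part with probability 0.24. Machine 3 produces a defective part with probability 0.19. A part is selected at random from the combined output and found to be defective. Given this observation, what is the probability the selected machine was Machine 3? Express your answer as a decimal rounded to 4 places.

Posterior probability ≈ 0.2918

P(defective|M1) = 0.112; P(defective|M2) = 0.24; P(defective|M3) = 0.19.
Prior × likelihood for each source: 0.67·0.112=0.07504, 0.11·0.24=0.02640, 0.22·0.19=0.04180. Summing gives P(defective) = 0.14324.
P(Machine 3 | defective) = 0.04180 / 0.14324 = 0.2918.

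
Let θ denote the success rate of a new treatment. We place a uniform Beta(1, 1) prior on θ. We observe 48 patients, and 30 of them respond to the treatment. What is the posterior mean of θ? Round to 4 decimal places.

Posterior mean ≈ 0.6200

Observing 30 successes and 18 failures updates Beta(1, 1) by adding the success and failure counts to the two shape parameters: α = 1+30 = 31, β = 1+18 = 19.
Posterior mean = α/(α+β) = 31/50 = 0.6200.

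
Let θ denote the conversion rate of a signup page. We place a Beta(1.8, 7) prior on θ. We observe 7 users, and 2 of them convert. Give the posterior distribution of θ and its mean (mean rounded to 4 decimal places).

Posterior: Beta(3.8, 12); mean ≈ 0.2405

The binomial likelihood is conjugate to the Beta prior: with 2 successes and 5 failures, the posterior is Beta(1.8+2, 7+5) = Beta(3.8, 12).
Posterior mean = α/(α+β) = 3.8/15.8 = 0.2405.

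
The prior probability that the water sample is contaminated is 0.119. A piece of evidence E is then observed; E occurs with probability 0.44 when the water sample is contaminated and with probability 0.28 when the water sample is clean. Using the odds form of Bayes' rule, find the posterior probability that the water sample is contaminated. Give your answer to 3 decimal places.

Posterior probability ≈ 0.175

Prior odds = 0.119/(1−0.119) = 0.13507.
Likelihood ratio for E = 0.44/0.28 = 1.5714.
Posterior odds = prior odds × LR = 0.21226.
Posterior probability = odds/(1+odds) = 0.21226/1.2123 = 0.175.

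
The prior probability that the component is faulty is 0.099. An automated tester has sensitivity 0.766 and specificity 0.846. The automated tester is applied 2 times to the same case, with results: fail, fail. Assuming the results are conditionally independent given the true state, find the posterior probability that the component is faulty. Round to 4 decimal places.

Let H be the event that the component is faulty; start with P(H) = 0.099. P('fail'|H) = 0.766, P('fail'|¬H) = 0.154.
Update on result 1 ('fail'): P(H) ← 0.766·0.0990 / (0.766·0.0990 + 0.154·0.9010) = 0.075834/0.21459 = 0.3534.
Update on result 2 ('fail'): P(H) ← 0.766·0.3534 / (0.766·0.3534 + 0.154·0.6466) = 0.27070/0.37028 = 0.7311.

Posterior P(H) ≈ 0.7311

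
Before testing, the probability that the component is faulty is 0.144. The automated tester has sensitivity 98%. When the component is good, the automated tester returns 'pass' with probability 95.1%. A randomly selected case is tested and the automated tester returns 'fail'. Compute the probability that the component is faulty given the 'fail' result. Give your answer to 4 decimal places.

Write H for 'the component is faulty'. Prior odds H:¬H = 0.144/0.856 = 0.16822. For the 'fail' outcome, the likelihood ratio is 0.98/0.049 = 20.000.
Posterior odds = 0.16822 × 20.000 = 3.3645, so P(H|E) = 3.3645/(1+3.3645) = 0.7709.

P(H | E) ≈ 0.7709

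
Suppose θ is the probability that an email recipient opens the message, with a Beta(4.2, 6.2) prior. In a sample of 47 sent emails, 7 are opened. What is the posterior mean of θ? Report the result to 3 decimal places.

Observing 7 successes and 40 failures updates Beta(4.2, 6.2) by adding the success and failure counts to the two shape parameters: α = 4.2+7 = 11.2, β = 6.2+40 = 46.2.
E[θ | data] = 11.2/(11.2+46.2) = 0.195.

Posterior mean ≈ 0.195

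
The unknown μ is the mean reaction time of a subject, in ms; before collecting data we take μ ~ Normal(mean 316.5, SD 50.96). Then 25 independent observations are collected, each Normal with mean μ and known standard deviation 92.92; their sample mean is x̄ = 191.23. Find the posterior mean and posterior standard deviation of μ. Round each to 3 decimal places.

Prior precision 1/τ₀² = 1/50.96² = 0.00038507; data precision n/σ² = 25/92.92² = 0.00289549.
Posterior precision = 0.00038507 + 0.00289549 = 0.00328056, giving posterior SD = 1/√0.00328056 = 17.459.
Posterior mean = (0.00038507·316.5 + 0.00289549·191.23) / 0.00328056 = 205.934.

Posterior mean ≈ 205.934; posterior SD ≈ 17.459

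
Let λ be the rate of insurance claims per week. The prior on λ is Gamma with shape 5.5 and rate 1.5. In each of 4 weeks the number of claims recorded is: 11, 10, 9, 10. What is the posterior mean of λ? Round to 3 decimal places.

Total count ∑xᵢ = 40 over n = 4 weeks.
Gamma is conjugate to the Poisson likelihood: posterior is Gamma(shape = 5.5+40 = 45.5, rate = 1.5+4 = 5.5).
E[λ | data] = 45.5/5.5 = 8.273.

Posterior mean ≈ 8.273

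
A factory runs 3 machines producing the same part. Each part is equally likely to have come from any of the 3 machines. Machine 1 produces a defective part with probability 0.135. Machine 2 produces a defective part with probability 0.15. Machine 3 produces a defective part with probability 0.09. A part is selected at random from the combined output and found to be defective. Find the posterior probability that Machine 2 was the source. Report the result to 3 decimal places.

Posterior probability ≈ 0.400

P(defective|M1) = 0.135; P(defective|M2) = 0.15; P(defective|M3) = 0.09.
Prior × likelihood for each source: 0.333333·0.135=0.04500, 0.333333·0.15=0.05000, 0.333333·0.09=0.03000. Summing gives P(defective) = 0.12500.
P(Machine 2 | defective) = 0.05000 / 0.12500 = 0.400.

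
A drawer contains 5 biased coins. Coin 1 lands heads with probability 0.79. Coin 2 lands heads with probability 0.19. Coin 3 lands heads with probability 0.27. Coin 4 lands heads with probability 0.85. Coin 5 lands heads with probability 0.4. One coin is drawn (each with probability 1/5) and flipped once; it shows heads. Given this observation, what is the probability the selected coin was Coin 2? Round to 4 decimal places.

Tabulate prior·likelihood by source: [1] prior 0.2, lik 0.79, product 0.1580; [2] prior 0.2, lik 0.19, product 0.03800; [3] prior 0.2, lik 0.27, product 0.05400; [4] prior 0.2, lik 0.85, product 0.1700; [5] prior 0.2, lik 0.4, product 0.08000.
Normalizing constant = 0.50000; the posterior for Coin 2 is its product over the sum, 0.03800/0.50000 = 0.0760.

Posterior probability ≈ 0.0760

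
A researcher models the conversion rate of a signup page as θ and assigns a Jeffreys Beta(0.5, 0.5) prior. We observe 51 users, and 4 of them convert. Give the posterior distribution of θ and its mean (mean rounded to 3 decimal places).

Posterior: Beta(4.5, 47.5); mean ≈ 0.087

The binomial likelihood is conjugate to the Beta prior: with 4 successes and 47 failures, the posterior is Beta(0.5+4, 0.5+47) = Beta(4.5, 47.5).
E[θ | data] = 4.5/(4.5+47.5) = 0.087.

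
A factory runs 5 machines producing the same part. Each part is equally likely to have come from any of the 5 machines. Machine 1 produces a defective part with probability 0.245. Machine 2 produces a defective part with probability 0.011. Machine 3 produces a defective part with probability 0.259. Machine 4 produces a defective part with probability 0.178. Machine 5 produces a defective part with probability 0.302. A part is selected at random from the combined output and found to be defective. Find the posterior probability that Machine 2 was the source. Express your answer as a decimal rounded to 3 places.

Tabulate prior·likelihood by source: [1] prior 0.2, lik 0.245, product 0.04900; [2] prior 0.2, lik 0.011, product 0.002200; [3] prior 0.2, lik 0.259, product 0.05180; [4] prior 0.2, lik 0.178, product 0.03560; [5] prior 0.2, lik 0.302, product 0.06040.
Normalizing constant = 0.19900; the posterior for Machine 2 is its product over the sum, 0.002200/0.19900 = 0.011.

Posterior probability ≈ 0.011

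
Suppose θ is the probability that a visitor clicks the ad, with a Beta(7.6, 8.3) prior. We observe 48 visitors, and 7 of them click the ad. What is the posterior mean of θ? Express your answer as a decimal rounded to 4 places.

Observing 7 successes and 41 failures updates Beta(7.6, 8.3) by adding the success and failure counts to the two shape parameters: α = 7.6+7 = 14.6, β = 8.3+41 = 49.3.
Posterior mean = α/(α+β) = 14.6/63.9 = 0.2285.

Posterior mean ≈ 0.2285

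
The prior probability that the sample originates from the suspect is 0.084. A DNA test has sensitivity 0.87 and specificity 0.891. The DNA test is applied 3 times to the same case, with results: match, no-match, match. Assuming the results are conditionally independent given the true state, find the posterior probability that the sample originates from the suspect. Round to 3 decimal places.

Let H be the event that the sample originates from the suspect; start with P(H) = 0.084. P('match'|H) = 0.87, P('match'|¬H) = 0.109.
Update on result 1 ('match'): P(H) ← 0.87·0.0840 / (0.87·0.0840 + 0.109·0.9160) = 0.073080/0.17292 = 0.4226.
Update on result 2 ('no-match'): P(H) ← 0.13·0.4226 / (0.13·0.4226 + 0.891·0.5774) = 0.054940/0.56939 = 0.0965.
Update on result 3 ('match'): P(H) ← 0.87·0.0965 / (0.87·0.0965 + 0.109·0.9035) = 0.083945/0.18243 = 0.4602.

Posterior P(H) ≈ 0.460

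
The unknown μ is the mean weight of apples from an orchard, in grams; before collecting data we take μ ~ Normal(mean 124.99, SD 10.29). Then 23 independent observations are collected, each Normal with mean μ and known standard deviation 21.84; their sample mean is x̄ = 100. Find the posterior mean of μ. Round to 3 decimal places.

Posterior mean ≈ 104.093

Prior precision 1/τ₀² = 1/10.29² = 0.00944429; data precision n/σ² = 23/21.84² = 0.0482195.
Posterior precision = 0.00944429 + 0.0482195 = 0.0576638.
Posterior mean = (0.00944429·124.99 + 0.0482195·100) / 0.0576638 = 104.093.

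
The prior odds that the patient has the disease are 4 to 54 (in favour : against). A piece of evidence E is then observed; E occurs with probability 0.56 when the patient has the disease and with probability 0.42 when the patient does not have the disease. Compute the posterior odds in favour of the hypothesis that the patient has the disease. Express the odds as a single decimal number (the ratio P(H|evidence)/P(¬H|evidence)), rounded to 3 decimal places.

Prior odds = 4/54 = 0.074074. In log-odds, ln(0.074074) = -2.6027.
Add log likelihood ratio: ln(1.3333) = 0.28768.
Posterior log-odds = -2.3150, so posterior odds = exp(-2.3150) = 0.098765.

Posterior odds ≈ 0.099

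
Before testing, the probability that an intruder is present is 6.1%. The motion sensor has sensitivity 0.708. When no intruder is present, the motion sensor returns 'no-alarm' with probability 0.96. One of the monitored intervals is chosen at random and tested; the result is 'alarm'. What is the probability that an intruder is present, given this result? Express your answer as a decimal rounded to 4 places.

P(H | E) ≈ 0.5348

Let H be the event that an intruder is present. P(H) = 0.061, so P(¬H) = 0.939. With E the 'alarm' result, P(E|H) = 0.708 and P(E|¬H) = 0.04.
P(E) = 0.708·0.061 + 0.04·0.939 = 0.043188 + 0.037560 = 0.080748.
By Bayes' theorem, P(H|E) = 0.043188 / 0.080748 = 0.5348.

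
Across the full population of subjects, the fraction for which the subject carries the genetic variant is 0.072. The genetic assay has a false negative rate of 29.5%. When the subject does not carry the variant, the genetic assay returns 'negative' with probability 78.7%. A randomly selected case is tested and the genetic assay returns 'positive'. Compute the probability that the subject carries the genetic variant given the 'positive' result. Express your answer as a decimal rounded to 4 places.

Let H be the event that the subject carries the genetic variant. P(H) = 0.072, so P(¬H) = 0.928. With E the 'positive' result, P(E|H) = 0.705 and P(E|¬H) = 0.213.
P(E) = 0.705·0.072 + 0.213·0.928 = 0.050760 + 0.19766 = 0.24842.
By Bayes' theorem, P(H|E) = 0.050760 / 0.24842 = 0.2043.

P(H | E) ≈ 0.2043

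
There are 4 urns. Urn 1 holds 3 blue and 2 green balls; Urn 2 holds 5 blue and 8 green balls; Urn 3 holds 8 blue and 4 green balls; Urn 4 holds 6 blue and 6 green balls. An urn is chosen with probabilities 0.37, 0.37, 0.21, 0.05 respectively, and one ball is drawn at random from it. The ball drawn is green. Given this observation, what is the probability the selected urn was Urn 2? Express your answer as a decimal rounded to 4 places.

Posterior probability ≈ 0.4837

Tabulate prior·likelihood by source: [1] prior 0.37, lik 0.4, product 0.1480; [2] prior 0.37, lik 0.6154, product 0.2277; [3] prior 0.21, lik 0.3333, product 0.07000; [4] prior 0.05, lik 0.5, product 0.02500.
Normalizing constant = 0.47069; the posterior for Urn 2 is its product over the sum, 0.2277/0.47069 = 0.4837.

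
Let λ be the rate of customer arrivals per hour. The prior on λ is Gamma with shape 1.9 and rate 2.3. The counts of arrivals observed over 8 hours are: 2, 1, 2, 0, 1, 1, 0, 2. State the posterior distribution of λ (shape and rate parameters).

The Poisson likelihood adds the total count to the shape and the number of exposure periods to the rate. Here ∑xᵢ = 9 and n = 8, so shape 1.9→10.9 and rate 2.3→10.3.

Posterior: Gamma(shape=10.9, rate=10.3)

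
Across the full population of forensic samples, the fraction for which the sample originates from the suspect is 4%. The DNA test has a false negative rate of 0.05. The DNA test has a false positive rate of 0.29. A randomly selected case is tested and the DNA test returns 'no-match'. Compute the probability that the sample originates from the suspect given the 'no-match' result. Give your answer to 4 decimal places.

Write H for 'the sample originates from the suspect'. Prior odds H:¬H = 0.04/0.96 = 0.041667. For the 'no-match' outcome, the likelihood ratio is 0.05/0.71 = 0.070423.
Posterior odds = 0.041667 × 0.070423 = 0.0029343, so P(H|E) = 0.0029343/(1+0.0029343) = 0.0029.

P(H | E) ≈ 0.0029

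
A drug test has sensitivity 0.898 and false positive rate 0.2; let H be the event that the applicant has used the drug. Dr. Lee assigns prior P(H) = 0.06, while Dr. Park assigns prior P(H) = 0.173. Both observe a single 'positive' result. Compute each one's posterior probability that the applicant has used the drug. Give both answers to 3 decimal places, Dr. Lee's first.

Dr. Lee: 0.223; Dr. Park: 0.484

P('+'|H) = 0.898, P('+'|¬H) = 0.2.
Dr. Lee: numerator 0.898·0.06 = 0.053880; evidence = 0.053880+0.2·0.94 = 0.24188; posterior = 0.223.
Dr. Park: numerator 0.898·0.173 = 0.15535; evidence = 0.15535+0.2·0.827 = 0.32075; posterior = 0.484.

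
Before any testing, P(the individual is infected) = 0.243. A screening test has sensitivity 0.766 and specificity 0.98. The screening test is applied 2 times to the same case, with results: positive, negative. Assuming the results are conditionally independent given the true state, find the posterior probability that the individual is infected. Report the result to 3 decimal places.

Let H be the event that the individual is infected; start with P(H) = 0.243. P('positive'|H) = 0.766, P('positive'|¬H) = 0.02.
Update on result 1 ('positive'): P(H) ← 0.766·0.2430 / (0.766·0.2430 + 0.02·0.7570) = 0.18614/0.20128 = 0.9248.
Update on result 2 ('negative'): P(H) ← 0.234·0.9248 / (0.234·0.9248 + 0.98·0.0752) = 0.21640/0.29011 = 0.7459.

Posterior P(H) ≈ 0.746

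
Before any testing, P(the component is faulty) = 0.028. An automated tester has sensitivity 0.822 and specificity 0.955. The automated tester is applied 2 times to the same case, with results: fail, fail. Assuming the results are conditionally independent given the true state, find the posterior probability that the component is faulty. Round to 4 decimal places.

With H the event that the component is faulty, the joint likelihood of the observed sequence is P(data|H) = 0.822·0.822 = 0.67568 and P(data|¬H) = 0.045·0.045 = 0.0020250.
Bayes: P(H|data) = 0.028·0.67568 / (0.028·0.67568 + 0.972·0.0020250) = 0.018919/0.020887 = 0.9058.

Posterior P(H) ≈ 0.9058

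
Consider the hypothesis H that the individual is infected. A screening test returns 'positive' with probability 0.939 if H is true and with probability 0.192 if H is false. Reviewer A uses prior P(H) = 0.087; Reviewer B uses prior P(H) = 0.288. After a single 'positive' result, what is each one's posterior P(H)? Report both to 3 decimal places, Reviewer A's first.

Reviewer A: 0.318; Reviewer B: 0.664

P('+'|H) = 0.939, P('+'|¬H) = 0.192.
Reviewer A: numerator 0.939·0.087 = 0.081693; evidence = 0.081693+0.192·0.913 = 0.25699; posterior = 0.318.
Reviewer B: numerator 0.939·0.288 = 0.27043; evidence = 0.27043+0.192·0.712 = 0.40714; posterior = 0.664.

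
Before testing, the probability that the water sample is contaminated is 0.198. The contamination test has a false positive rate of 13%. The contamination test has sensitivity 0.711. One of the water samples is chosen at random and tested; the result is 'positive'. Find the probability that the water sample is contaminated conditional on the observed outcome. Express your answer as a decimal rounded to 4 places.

Write H for 'the water sample is contaminated'. Prior odds H:¬H = 0.198/0.802 = 0.24688. For the 'positive' outcome, the likelihood ratio is 0.711/0.13 = 5.4692.
Posterior odds = 0.24688 × 5.4692 = 1.3503, so P(H|E) = 1.3503/(1+1.3503) = 0.5745.

P(H | E) ≈ 0.5745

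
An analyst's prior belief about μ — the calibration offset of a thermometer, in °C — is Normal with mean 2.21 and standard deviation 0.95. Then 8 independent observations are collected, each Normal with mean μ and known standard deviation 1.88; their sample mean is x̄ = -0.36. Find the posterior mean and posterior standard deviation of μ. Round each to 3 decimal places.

Posterior mean ≈ 0.485; posterior SD ≈ 0.545

With known σ, the Normal prior is conjugate. Weight on the data is w = (n/σ²)/(n/σ² + 1/τ₀²) = 2.26347/(2.26347+1.10803) = 0.67135.
Posterior mean = w·x̄ + (1−w)·μ₀ = 0.67135·-0.36 + 0.32865·2.21 = 0.485. Posterior variance = 1/(2.26347+1.10803) = 0.296604, so SD = 0.545.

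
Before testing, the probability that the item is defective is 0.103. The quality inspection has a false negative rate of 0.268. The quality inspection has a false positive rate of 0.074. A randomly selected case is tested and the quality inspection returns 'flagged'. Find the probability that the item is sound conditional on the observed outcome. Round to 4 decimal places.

Write H for 'the item is defective'. Prior odds H:¬H = 0.103/0.897 = 0.11483. For the 'flagged' outcome, the likelihood ratio is 0.732/0.074 = 9.8919.
Posterior odds = 0.11483 × 9.8919 = 1.1359, so P(H|E) = 1.1359/(1+1.1359) = 0.5318. Then P(¬H|E) = 1 − 0.5318 = 0.4682.

P(¬H | E) ≈ 0.4682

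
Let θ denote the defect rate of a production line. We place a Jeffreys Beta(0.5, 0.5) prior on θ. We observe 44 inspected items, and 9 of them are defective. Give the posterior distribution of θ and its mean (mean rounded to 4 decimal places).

Observing 9 successes and 35 failures updates Beta(0.5, 0.5) by adding the success and failure counts to the two shape parameters: α = 0.5+9 = 9.5, β = 0.5+35 = 35.5.
Posterior mean = α/(α+β) = 9.5/45 = 0.2111.

Posterior: Beta(9.5, 35.5); mean ≈ 0.2111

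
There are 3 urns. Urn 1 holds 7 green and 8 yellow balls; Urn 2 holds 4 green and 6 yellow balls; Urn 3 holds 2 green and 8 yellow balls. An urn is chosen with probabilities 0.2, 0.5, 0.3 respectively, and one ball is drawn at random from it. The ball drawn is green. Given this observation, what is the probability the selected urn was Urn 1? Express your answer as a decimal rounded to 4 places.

Posterior probability ≈ 0.2642

P(green|Urn 1) = 0.4667; P(green|Urn 2) = 0.4; P(green|Urn 3) = 0.2.
Prior × likelihood for each source: 0.2·0.4667=0.09333, 0.5·0.4=0.2000, 0.3·0.2=0.06000. Summing gives P(green) = 0.35333.
P(Urn 1 | green) = 0.09333 / 0.35333 = 0.2642.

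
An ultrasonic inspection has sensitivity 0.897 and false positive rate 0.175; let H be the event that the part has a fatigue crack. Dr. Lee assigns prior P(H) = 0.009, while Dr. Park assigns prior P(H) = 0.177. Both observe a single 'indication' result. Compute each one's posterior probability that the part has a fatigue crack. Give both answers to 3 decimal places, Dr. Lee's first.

Dr. Lee: 0.044; Dr. Park: 0.524

The likelihood ratio for an 'indication' result is 0.897/0.175 = 5.1257.
Dr. Lee: prior odds 0.009/0.991 = 0.0090817; posterior odds 0.046550; posterior probability 0.044.
Dr. Park: prior odds 0.177/0.823 = 0.21507; posterior odds 1.1024; posterior probability 0.524.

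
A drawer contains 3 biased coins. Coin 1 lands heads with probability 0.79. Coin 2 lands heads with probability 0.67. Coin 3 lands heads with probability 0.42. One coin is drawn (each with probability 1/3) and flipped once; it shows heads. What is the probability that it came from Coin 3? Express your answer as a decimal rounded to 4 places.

Tabulate prior·likelihood by source: [1] prior 0.333333, lik 0.79, product 0.2633; [2] prior 0.333333, lik 0.67, product 0.2233; [3] prior 0.333333, lik 0.42, product 0.1400.
Normalizing constant = 0.62667; the posterior for Coin 3 is its product over the sum, 0.1400/0.62667 = 0.2234.

Posterior probability ≈ 0.2234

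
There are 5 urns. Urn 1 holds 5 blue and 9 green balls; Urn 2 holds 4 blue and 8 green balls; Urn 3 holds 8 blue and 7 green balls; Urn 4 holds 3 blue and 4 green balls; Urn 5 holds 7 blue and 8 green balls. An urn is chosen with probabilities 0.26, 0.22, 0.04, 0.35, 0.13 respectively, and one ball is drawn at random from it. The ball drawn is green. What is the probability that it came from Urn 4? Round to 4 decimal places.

P(green|Urn 1) = 0.6429; P(green|Urn 2) = 0.6667; P(green|Urn 3) = 0.4667; P(green|Urn 4) = 0.5714; P(green|Urn 5) = 0.5333.
Prior × likelihood for each source: 0.26·0.6429=0.1671, 0.22·0.6667=0.1467, 0.04·0.4667=0.01867, 0.35·0.5714=0.2000, 0.13·0.5333=0.06933. Summing gives P(green) = 0.60181.
P(Urn 4 | green) = 0.2000 / 0.60181 = 0.3323.

Posterior probability ≈ 0.3323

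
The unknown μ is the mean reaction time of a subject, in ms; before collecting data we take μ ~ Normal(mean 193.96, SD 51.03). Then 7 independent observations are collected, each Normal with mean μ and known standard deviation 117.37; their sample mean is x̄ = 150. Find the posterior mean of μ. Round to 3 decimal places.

Posterior mean ≈ 168.922

Prior precision 1/τ₀² = 1/51.03² = 0.00038402; data precision n/σ² = 7/117.37² = 0.00050814.
Posterior precision = 0.00038402 + 0.00050814 = 0.00089216.
Posterior mean = (0.00038402·193.96 + 0.00050814·150) / 0.00089216 = 168.922.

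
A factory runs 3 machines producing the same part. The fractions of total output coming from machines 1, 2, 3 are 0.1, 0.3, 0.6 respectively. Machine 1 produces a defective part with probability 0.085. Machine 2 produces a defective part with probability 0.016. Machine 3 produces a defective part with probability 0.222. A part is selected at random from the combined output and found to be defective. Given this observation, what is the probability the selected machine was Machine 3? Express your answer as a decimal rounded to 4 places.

Tabulate prior·likelihood by source: [1] prior 0.1, lik 0.085, product 0.008500; [2] prior 0.3, lik 0.016, product 0.004800; [3] prior 0.6, lik 0.222, product 0.1332.
Normalizing constant = 0.14650; the posterior for Machine 3 is its product over the sum, 0.1332/0.14650 = 0.9092.

Posterior probability ≈ 0.9092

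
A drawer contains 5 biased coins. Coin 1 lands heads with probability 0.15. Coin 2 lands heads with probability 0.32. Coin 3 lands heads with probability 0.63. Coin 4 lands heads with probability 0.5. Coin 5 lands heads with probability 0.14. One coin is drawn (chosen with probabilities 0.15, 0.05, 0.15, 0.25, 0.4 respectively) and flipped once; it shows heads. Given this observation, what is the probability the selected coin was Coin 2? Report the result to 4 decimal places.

Posterior probability ≈ 0.0510

P(heads|C1) = 0.15; P(heads|C2) = 0.32; P(heads|C3) = 0.63; P(heads|C4) = 0.5; P(heads|C5) = 0.14.
Prior × likelihood for each source: 0.15·0.15=0.02250, 0.05·0.32=0.01600, 0.15·0.63=0.09450, 0.25·0.5=0.1250, 0.4·0.14=0.05600. Summing gives P(heads) = 0.31400.
P(Coin 2 | heads) = 0.01600 / 0.31400 = 0.0510.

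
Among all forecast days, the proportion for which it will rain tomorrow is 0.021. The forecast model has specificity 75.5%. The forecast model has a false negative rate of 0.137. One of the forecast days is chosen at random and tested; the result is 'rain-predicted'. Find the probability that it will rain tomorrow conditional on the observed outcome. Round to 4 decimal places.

P(H | E) ≈ 0.0703

Write H for 'it will rain tomorrow'. Prior odds H:¬H = 0.021/0.979 = 0.021450. For the 'rain-predicted' outcome, the likelihood ratio is 0.863/0.245 = 3.5224.
Posterior odds = 0.021450 × 3.5224 = 0.075558, so P(H|E) = 0.075558/(1+0.075558) = 0.0703.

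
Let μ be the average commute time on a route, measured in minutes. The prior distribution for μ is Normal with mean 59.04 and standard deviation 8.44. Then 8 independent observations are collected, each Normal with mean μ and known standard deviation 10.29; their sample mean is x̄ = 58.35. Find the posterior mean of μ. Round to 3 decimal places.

Prior precision 1/τ₀² = 1/8.44² = 0.0140383; data precision n/σ² = 8/10.29² = 0.0755543.
Posterior precision = 0.0140383 + 0.0755543 = 0.0895926.
Posterior mean = (0.0140383·59.04 + 0.0755543·58.35) / 0.0895926 = 58.458.

Posterior mean ≈ 58.458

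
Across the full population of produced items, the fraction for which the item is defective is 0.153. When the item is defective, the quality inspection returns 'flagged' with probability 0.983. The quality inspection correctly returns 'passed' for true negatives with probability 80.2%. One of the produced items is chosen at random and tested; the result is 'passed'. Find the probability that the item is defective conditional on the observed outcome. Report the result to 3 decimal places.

Write H for 'the item is defective'. Prior odds H:¬H = 0.153/0.847 = 0.18064. For the 'passed' outcome, the likelihood ratio is 0.017/0.802 = 0.021197.
Posterior odds = 0.18064 × 0.021197 = 0.0038290, so P(H|E) = 0.0038290/(1+0.0038290) = 0.004.

P(H | E) ≈ 0.004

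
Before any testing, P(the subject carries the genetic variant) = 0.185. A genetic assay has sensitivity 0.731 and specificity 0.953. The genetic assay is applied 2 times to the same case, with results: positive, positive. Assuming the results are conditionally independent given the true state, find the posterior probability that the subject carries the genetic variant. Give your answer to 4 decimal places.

Posterior P(H) ≈ 0.9821

Let H be the event that the subject carries the genetic variant; start with P(H) = 0.185. P('positive'|H) = 0.731, P('positive'|¬H) = 0.047.
Update on result 1 ('positive'): P(H) ← 0.731·0.1850 / (0.731·0.1850 + 0.047·0.8150) = 0.13523/0.17354 = 0.7793.
Update on result 2 ('positive'): P(H) ← 0.731·0.7793 / (0.731·0.7793 + 0.047·0.2207) = 0.56965/0.58002 = 0.9821.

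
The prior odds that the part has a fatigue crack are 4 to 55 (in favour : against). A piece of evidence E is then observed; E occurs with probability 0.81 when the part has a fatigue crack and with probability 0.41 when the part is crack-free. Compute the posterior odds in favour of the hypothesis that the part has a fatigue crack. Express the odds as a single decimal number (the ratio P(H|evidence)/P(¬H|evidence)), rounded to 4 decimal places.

Prior odds = 4/55 = 0.072727.
Likelihood ratio for E = 0.81/0.41 = 1.9756.
Posterior odds = prior odds × LR = 0.14368.

Posterior odds ≈ 0.1437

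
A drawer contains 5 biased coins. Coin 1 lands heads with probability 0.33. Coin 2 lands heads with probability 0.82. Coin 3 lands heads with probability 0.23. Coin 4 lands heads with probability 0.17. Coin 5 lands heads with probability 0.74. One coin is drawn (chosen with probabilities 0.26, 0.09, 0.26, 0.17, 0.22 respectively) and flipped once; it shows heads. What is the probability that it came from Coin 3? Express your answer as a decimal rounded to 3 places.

Posterior probability ≈ 0.145

P(heads|C1) = 0.33; P(heads|C2) = 0.82; P(heads|C3) = 0.23; P(heads|C4) = 0.17; P(heads|C5) = 0.74.
Prior × likelihood for each source: 0.26·0.33=0.08580, 0.09·0.82=0.07380, 0.26·0.23=0.05980, 0.17·0.17=0.02890, 0.22·0.74=0.1628. Summing gives P(heads) = 0.41110.
P(Coin 3 | heads) = 0.05980 / 0.41110 = 0.145.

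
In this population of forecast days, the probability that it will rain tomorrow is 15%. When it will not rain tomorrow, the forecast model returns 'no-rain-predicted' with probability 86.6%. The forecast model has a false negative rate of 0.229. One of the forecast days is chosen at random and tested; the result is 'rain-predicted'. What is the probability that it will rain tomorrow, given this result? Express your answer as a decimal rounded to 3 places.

P(H | E) ≈ 0.504

Write H for 'it will rain tomorrow'. Prior odds H:¬H = 0.15/0.85 = 0.17647. For the 'rain-predicted' outcome, the likelihood ratio is 0.771/0.134 = 5.7537.
Posterior odds = 0.17647 × 5.7537 = 1.0154, so P(H|E) = 1.0154/(1+1.0154) = 0.504.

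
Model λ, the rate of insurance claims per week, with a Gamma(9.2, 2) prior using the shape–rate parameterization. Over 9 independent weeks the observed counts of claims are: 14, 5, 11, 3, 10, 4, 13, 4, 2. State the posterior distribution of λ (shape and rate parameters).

Posterior: Gamma(shape=75.2, rate=11)

Total count ∑xᵢ = 66 over n = 9 weeks.
Gamma is conjugate to the Poisson likelihood: posterior is Gamma(shape = 9.2+66 = 75.2, rate = 2+9 = 11).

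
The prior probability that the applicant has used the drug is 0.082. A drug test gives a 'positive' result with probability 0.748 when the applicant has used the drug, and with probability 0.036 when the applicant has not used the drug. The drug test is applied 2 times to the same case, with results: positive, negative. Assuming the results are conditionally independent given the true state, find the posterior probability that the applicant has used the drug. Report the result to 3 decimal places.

Let H be the event that the applicant has used the drug; start with P(H) = 0.082. P('positive'|H) = 0.748, P('positive'|¬H) = 0.036.
Update on result 1 ('positive'): P(H) ← 0.748·0.0820 / (0.748·0.0820 + 0.036·0.9180) = 0.061336/0.094384 = 0.6499.
Update on result 2 ('negative'): P(H) ← 0.252·0.6499 / (0.252·0.6499 + 0.964·0.3501) = 0.16376/0.50130 = 0.3267.

Posterior P(H) ≈ 0.327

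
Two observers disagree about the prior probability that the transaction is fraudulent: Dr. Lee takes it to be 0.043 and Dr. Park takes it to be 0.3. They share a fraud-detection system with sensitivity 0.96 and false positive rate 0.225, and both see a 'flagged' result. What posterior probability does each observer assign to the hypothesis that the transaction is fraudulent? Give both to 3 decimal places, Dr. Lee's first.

The likelihood ratio for a 'flagged' result is 0.96/0.225 = 4.2667.
Dr. Lee: prior odds 0.043/0.957 = 0.044932; posterior odds 0.19171; posterior probability 0.161.
Dr. Park: prior odds 0.3/0.7 = 0.42857; posterior odds 1.8286; posterior probability 0.646.

Dr. Lee: 0.161; Dr. Park: 0.646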